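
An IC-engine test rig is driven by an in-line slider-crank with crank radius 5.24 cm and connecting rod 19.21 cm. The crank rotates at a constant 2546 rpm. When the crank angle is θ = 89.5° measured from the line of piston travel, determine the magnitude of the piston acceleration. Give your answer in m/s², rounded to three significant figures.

ω = 2π·2546/60 = 266.6 rad/s
x(θ) = r cosθ + √(L² − r² sin²θ); with ω constant, a = ω²·d²x/dθ².
d²x/dθ² = −r cosθ − r²(cos2θ)/√u − r⁴ sin²2θ/(4u^{3/2}),  u = L² − r² sin²θ = 0.0341569 m².
Substituting r = 0.0524 m, L = 0.1921 m, θ = 89.5°: d²x/dθ² = +0.014397 m.
a = ω²·d²x/dθ² = (266.6)²·(+0.014397) = +1023.4 m/s²;  |a| = 1023.4 m/s².

1020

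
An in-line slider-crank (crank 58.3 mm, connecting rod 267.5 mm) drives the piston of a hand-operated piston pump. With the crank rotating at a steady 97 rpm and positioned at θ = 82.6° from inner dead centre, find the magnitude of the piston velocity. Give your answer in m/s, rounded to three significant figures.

0.604

ω = 2π·97/60 = 10.16 rad/s
For an in-line slider-crank, x = r cosθ + √(L² − r² sin²θ), so v = −rω sinθ·[1 + r cosθ/√(L² − r² sin²θ)].
With r = 0.0583 m, L = 0.2675 m, θ = 82.6°: √(L² − r² sin²θ) = 0.26118 m.
v = −0.0583·10.16·0.99167·[1 + 0.0583·0.12880/0.26118] = -0.60415 m/s.
|v| = 0.60415 m/s.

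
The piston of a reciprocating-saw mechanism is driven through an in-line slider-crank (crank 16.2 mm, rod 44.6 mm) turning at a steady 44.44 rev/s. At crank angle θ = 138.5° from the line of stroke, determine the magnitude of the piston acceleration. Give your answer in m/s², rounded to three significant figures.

872

ω = 2π·44.4 = 279.2 rad/s
x(θ) = r cosθ + √(L² − r² sin²θ); with ω constant, a = ω²·d²x/dθ².
d²x/dθ² = −r cosθ − r²(cos2θ)/√u − r⁴ sin²2θ/(4u^{3/2}),  u = L² − r² sin²θ = 0.00187393 m².
Substituting r = 0.0162 m, L = 0.0446 m, θ = 138.5°: d²x/dθ² = +0.011185 m.
a = ω²·d²x/dθ² = (279.2)²·(+0.011185) = +872.07 m/s²;  |a| = 872.07 m/s².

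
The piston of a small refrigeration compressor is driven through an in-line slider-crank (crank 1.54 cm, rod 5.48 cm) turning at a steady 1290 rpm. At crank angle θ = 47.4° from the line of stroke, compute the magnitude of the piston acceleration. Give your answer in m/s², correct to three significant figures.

185

ω = 2π·1290/60 = 135.1 rad/s
x(θ) = r cosθ + √(L² − r² sin²θ); with ω constant, a = ω²·d²x/dθ².
d²x/dθ² = −r cosθ − r²(cos2θ)/√u − r⁴ sin²2θ/(4u^{3/2}),  u = L² − r² sin²θ = 0.00287454 m².
Substituting r = 0.0154 m, L = 0.0548 m, θ = 47.4°: d²x/dθ² = -0.010144 m.
a = ω²·d²x/dθ² = (135.1)²·(-0.010144) = -185.12 m/s²;  |a| = 185.12 m/s².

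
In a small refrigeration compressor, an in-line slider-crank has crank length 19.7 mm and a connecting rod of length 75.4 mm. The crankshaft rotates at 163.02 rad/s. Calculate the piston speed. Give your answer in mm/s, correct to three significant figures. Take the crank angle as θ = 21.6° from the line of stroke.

ω = 163 rad/s
For an in-line slider-crank, x = r cosθ + √(L² − r² sin²θ), so v = −rω sinθ·[1 + r cosθ/√(L² − r² sin²θ)].
With r = 0.0197 m, L = 0.0754 m, θ = 21.6°: √(L² − r² sin²θ) = 0.07505 m.
v = −0.0197·163·0.36812·[1 + 0.0197·0.92978/0.07505] = -1.4708 m/s.
|v| = 1.4708 m/s = 1470.8 mm/s.

1470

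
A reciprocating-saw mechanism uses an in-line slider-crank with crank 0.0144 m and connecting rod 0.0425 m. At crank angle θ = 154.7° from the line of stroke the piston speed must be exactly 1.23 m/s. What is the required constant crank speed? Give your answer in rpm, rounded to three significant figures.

2760

For an in-line slider-crank, |v_piston| = rω|sinθ|·[1 + r cosθ/√(L² − r² sin²θ)].
With r = 0.0144 m, L = 0.0425 m, θ = 154.7°: the bracketed kinematic factor |dx/dθ| = 0.0042488 m.
ω = v/|dx/dθ| = 1.23/0.0042488 = 289.5 rad/s.
N = 60ω/(2π) = 2764.5 rpm.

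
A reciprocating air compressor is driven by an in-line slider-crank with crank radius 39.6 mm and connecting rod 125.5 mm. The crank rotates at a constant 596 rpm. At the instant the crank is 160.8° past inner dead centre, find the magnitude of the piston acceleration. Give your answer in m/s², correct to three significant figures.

107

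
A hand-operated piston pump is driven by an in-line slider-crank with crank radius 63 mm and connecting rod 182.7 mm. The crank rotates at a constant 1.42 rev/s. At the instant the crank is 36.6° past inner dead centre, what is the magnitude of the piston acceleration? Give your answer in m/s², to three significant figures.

ω = 2π·1.42 = 8.922 rad/s
x(θ) = r cosθ + √(L² − r² sin²θ); with ω constant, a = ω²·d²x/dθ².
d²x/dθ² = −r cosθ − r²(cos2θ)/√u − r⁴ sin²2θ/(4u^{3/2}),  u = L² − r² sin²θ = 0.0319684 m².
Substituting r = 0.063 m, L = 0.1827 m, θ = 36.6°: d²x/dθ² = -0.057625 m.
a = ω²·d²x/dθ² = (8.922)²·(-0.057625) = -4.5872 m/s²;  |a| = 4.5872 m/s².

4.59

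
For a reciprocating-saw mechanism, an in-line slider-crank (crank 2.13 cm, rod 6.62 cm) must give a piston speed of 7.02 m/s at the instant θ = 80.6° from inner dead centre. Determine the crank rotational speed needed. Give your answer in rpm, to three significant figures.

3020

For an in-line slider-crank, |v_piston| = rω|sinθ|·[1 + r cosθ/√(L² − r² sin²θ)].
With r = 0.0213 m, L = 0.0662 m, θ = 80.6°: the bracketed kinematic factor |dx/dθ| = 0.022179 m.
ω = v/|dx/dθ| = 7.02/0.022179 = 316.52 rad/s.
N = 60ω/(2π) = 3022.6 rpm.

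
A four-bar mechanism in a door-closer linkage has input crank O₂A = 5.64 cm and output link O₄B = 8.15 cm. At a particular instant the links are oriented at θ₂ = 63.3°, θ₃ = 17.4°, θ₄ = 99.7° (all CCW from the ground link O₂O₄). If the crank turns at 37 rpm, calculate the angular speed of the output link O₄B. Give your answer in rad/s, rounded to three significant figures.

1.94

ω₂ = 3.875 rad/s (from 37 rpm).
Differentiating the loop-closure r₂e^{iθ₂}+r₃e^{iθ₃}=r₁+r₄e^{iθ₄} gives r₂ω₂e^{iθ₂}+r₃ω₃e^{iθ₃}=r₄ω₄e^{iθ₄}.
Eliminating the other unknown: ω₄ = r₂ω₂ sin(θ₂−θ₃) / [r₄ sin(θ₄−θ₃)].
Numerator sine = +0.71813; denominator sine = +0.99098.
Result = 0.0564·3.875·(+0.71813) / (0.0815·(+0.99098)) = +1.9431 rad/s; magnitude 1.9431 rad/s.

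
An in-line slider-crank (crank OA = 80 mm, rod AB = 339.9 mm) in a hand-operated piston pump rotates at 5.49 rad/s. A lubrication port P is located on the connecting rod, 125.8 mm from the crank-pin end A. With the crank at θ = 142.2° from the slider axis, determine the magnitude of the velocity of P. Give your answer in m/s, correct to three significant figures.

ω = 5.49 rad/s.  Crank-pin speed |V_A| = rω = 0.4392 m/s, perpendicular to OA.
Rod angle: sinφ = −(r/L) sinθ ⇒ φ = -8.294°; ω_rod = −rω cosθ/√(L²−r²sin²θ) = +1.0318 rad/s.
V_P = V_A + ω_rod × AP, with AP = 0.1258 m along the rod.
Components: V_Px = −rω sinθ − a·ω_rod·sinφ = -0.25046 m/s;  V_Py = rω cosθ + a·ω_rod·cosφ = -0.21859 m/s.
|V_P| = √(V_Px² + V_Py²) = 0.33244 m/s.

0.332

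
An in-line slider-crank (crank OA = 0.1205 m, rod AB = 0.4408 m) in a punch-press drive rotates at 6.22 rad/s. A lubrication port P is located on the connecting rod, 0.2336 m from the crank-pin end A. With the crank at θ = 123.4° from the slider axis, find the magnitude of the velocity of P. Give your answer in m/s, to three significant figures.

0.606

ω = 6.22 rad/s.  Crank-pin speed |V_A| = rω = 0.74951 m/s, perpendicular to OA.
Rod angle: sinφ = −(r/L) sinθ ⇒ φ = -13.192°; ω_rod = −rω cosθ/√(L²−r²sin²θ) = +0.96138 rad/s.
V_P = V_A + ω_rod × AP, with AP = 0.2336 m along the rod.
Components: V_Px = −rω sinθ − a·ω_rod·sinφ = -0.57447 m/s;  V_Py = rω cosθ + a·ω_rod·cosφ = -0.19394 m/s.
|V_P| = √(V_Px² + V_Py²) = 0.60633 m/s.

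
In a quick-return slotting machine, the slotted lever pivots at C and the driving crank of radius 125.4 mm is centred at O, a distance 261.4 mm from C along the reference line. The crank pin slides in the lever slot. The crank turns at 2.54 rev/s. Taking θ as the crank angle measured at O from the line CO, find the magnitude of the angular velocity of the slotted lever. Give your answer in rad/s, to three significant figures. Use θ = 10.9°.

ω = 15.96 rad/s (from 2.54 rev/s).
Crank pin A relative to C: A = (d + r cosθ, r sinθ); lever angle φ = atan2(r sinθ, d + r cosθ).
Differentiating tanφ: φ̇ = rω(d cosθ + r)/(d² + r² + 2dr cosθ).
d² + r² + 2dr cosθ = |CA|² = 0.148431 m²;  d cosθ + r = +0.38208 m.
|ω_lever| = |0.1254·15.96·+0.38208| / 0.148431 = 5.1516 rad/s.

5.15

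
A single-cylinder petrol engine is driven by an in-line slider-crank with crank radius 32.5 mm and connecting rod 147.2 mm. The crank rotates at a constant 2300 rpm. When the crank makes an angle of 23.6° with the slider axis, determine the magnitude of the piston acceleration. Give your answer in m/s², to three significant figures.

2010

ω = 2π·2300/60 = 240.9 rad/s
x(θ) = r cosθ + √(L² − r² sin²θ); with ω constant, a = ω²·d²x/dθ².
d²x/dθ² = −r cosθ − r²(cos2θ)/√u − r⁴ sin²2θ/(4u^{3/2}),  u = L² − r² sin²θ = 0.0214985 m².
Substituting r = 0.0325 m, L = 0.1472 m, θ = 23.6°: d²x/dθ² = -0.034724 m.
a = ω²·d²x/dθ² = (240.9)²·(-0.034724) = -2014.4 m/s²;  |a| = 2014.4 m/s².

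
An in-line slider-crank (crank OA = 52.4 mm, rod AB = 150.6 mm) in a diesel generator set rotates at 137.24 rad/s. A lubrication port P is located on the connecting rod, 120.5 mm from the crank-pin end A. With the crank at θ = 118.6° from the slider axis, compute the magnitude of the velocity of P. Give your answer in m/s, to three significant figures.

ω = 137.2 rad/s.  Crank-pin speed |V_A| = rω = 7.1914 m/s, perpendicular to OA.
Rod angle: sinφ = −(r/L) sinθ ⇒ φ = -17.787°; ω_rod = −rω cosθ/√(L²−r²sin²θ) = +24.006 rad/s.
V_P = V_A + ω_rod × AP, with AP = 0.1205 m along the rod.
Components: V_Px = −rω sinθ − a·ω_rod·sinφ = -5.4302 m/s;  V_Py = rω cosθ + a·ω_rod·cosφ = -0.68803 m/s.
|V_P| = √(V_Px² + V_Py²) = 5.4736 m/s.

5.47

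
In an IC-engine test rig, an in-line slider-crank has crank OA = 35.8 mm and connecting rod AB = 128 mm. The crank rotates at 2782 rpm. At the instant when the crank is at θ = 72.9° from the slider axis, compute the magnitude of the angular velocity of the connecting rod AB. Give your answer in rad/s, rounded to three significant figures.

24.9

ω = 291.3 rad/s (converted from 2782 rpm).
The rod makes angle φ with the slider axis where L sinφ = r sinθ; differentiating, L cosφ·φ̇ = r ω cosθ.
L cosφ = √(L² − r² sin²θ) = 0.12334 m.
|ω_rod| = r ω |cosθ| / √(L² − r² sin²θ) = 0.0358·291.3·0.29404/0.12334 = 24.864 rad/s.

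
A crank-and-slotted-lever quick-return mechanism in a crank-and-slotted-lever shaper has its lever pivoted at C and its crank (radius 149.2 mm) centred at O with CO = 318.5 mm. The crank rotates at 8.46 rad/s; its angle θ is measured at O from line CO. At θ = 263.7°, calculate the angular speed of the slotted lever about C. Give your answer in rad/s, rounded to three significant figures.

1.27

ω = 8.46 rad/s
Crank pin A relative to C: A = (d + r cosθ, r sinθ); lever angle φ = atan2(r sinθ, d + r cosθ).
Differentiating tanφ: φ̇ = rω(d cosθ + r)/(d² + r² + 2dr cosθ).
d² + r² + 2dr cosθ = |CA|² = 0.113274 m²;  d cosθ + r = +0.11425 m.
|ω_lever| = |0.1492·8.46·+0.11425| / 0.113274 = 1.2731 rad/s.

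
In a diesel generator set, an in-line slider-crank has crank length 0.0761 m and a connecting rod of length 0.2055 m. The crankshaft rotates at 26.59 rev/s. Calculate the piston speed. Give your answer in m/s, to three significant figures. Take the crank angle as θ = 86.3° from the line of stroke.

13.0

ω = 2π·26.6 = 167.1 rad/s
For an in-line slider-crank, x = r cosθ + √(L² − r² sin²θ), so v = −rω sinθ·[1 + r cosθ/√(L² − r² sin²θ)].
With r = 0.0761 m, L = 0.2055 m, θ = 86.3°: √(L² − r² sin²θ) = 0.19095 m.
v = −0.0761·167.1·0.99792·[1 + 0.0761·0.06453/0.19095] = -13.014 m/s.
|v| = 13.014 m/s.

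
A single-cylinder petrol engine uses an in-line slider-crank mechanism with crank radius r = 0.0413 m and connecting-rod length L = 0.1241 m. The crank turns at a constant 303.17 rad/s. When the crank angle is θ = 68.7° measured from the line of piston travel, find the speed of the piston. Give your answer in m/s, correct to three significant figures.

13.1

ω = 303.2 rad/s
For an in-line slider-crank, x = r cosθ + √(L² − r² sin²θ), so v = −rω sinθ·[1 + r cosθ/√(L² − r² sin²θ)].
With r = 0.0413 m, L = 0.1241 m, θ = 68.7°: √(L² − r² sin²θ) = 0.11798 m.
v = −0.0413·303.2·0.93169·[1 + 0.0413·0.36325/0.11798] = -13.149 m/s.
|v| = 13.149 m/s.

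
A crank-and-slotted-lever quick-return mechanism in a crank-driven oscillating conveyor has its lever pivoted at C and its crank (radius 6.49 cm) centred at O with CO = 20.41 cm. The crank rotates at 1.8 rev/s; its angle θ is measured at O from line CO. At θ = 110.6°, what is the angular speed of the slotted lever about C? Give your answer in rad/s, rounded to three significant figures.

0.139

ω = 11.31 rad/s (from 1.8 rev/s).
Crank pin A relative to C: A = (d + r cosθ, r sinθ); lever angle φ = atan2(r sinθ, d + r cosθ).
Differentiating tanφ: φ̇ = rω(d cosθ + r)/(d² + r² + 2dr cosθ).
d² + r² + 2dr cosθ = |CA|² = 0.0365478 m²;  d cosθ + r = -0.0069109 m.
|ω_lever| = |0.0649·11.31·-0.0069109| / 0.0365478 = 0.13879 rad/s.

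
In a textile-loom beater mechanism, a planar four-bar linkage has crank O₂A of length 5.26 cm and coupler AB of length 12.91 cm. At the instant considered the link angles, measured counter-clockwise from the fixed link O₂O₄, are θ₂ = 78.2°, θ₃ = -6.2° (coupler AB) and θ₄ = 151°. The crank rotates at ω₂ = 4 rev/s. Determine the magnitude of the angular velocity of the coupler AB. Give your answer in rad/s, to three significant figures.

25.2

ω₂ = 25.13 rad/s (from 4 rev/s).
Differentiating the loop-closure r₂e^{iθ₂}+r₃e^{iθ₃}=r₁+r₄e^{iθ₄} gives r₂ω₂e^{iθ₂}+r₃ω₃e^{iθ₃}=r₄ω₄e^{iθ₄}.
Eliminating the other unknown: ω₃ = r₂ω₂ sin(θ₄−θ₂) / [r₃ sin(θ₃−θ₄)].
Numerator sine = +0.95528; denominator sine = -0.38752.
Result = 0.0526·25.13·(+0.95528) / (0.1291·(-0.38752)) = -25.243 rad/s; magnitude 25.243 rad/s.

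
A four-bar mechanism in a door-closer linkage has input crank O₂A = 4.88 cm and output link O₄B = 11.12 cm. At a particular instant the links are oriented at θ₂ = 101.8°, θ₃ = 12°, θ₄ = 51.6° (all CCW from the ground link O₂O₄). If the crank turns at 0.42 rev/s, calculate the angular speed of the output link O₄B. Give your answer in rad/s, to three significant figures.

ω₂ = 2.639 rad/s (from 0.42 rev/s).
Differentiating the loop-closure r₂e^{iθ₂}+r₃e^{iθ₃}=r₁+r₄e^{iθ₄} gives r₂ω₂e^{iθ₂}+r₃ω₃e^{iθ₃}=r₄ω₄e^{iθ₄}.
Eliminating the other unknown: ω₄ = r₂ω₂ sin(θ₂−θ₃) / [r₄ sin(θ₄−θ₃)].
Numerator sine = +0.99999; denominator sine = +0.63742.
Result = 0.0488·2.639·(+0.99999) / (0.1112·(+0.63742)) = +1.8168 rad/s; magnitude 1.8168 rad/s.

1.82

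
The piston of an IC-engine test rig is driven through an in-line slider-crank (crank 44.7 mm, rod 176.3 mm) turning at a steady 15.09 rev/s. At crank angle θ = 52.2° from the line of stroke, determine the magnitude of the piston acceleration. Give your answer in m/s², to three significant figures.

ω = 2π·15.1 = 94.81 rad/s
x(θ) = r cosθ + √(L² − r² sin²θ); with ω constant, a = ω²·d²x/dθ².
d²x/dθ² = −r cosθ − r²(cos2θ)/√u − r⁴ sin²2θ/(4u^{3/2}),  u = L² − r² sin²θ = 0.0298342 m².
Substituting r = 0.0447 m, L = 0.1763 m, θ = 52.2°: d²x/dθ² = -0.024702 m.
a = ω²·d²x/dθ² = (94.81)²·(-0.024702) = -222.06 m/s²;  |a| = 222.06 m/s².

222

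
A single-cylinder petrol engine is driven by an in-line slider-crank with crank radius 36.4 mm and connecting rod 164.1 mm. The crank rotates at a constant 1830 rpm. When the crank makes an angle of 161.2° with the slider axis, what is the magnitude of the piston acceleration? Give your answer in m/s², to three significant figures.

ω = 2π·1830/60 = 191.6 rad/s
x(θ) = r cosθ + √(L² − r² sin²θ); with ω constant, a = ω²·d²x/dθ².
d²x/dθ² = −r cosθ − r²(cos2θ)/√u − r⁴ sin²2θ/(4u^{3/2}),  u = L² − r² sin²θ = 0.0267912 m².
Substituting r = 0.0364 m, L = 0.1641 m, θ = 161.2°: d²x/dθ² = +0.028007 m.
a = ω²·d²x/dθ² = (191.6)²·(+0.028007) = +1028.6 m/s²;  |a| = 1028.6 m/s².

1030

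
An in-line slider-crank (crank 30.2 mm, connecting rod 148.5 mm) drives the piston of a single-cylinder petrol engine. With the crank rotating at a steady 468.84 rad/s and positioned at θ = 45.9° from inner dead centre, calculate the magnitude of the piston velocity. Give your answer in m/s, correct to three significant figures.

11.6

ω = 468.8 rad/s
For an in-line slider-crank, x = r cosθ + √(L² − r² sin²θ), so v = −rω sinθ·[1 + r cosθ/√(L² − r² sin²θ)].
With r = 0.0302 m, L = 0.1485 m, θ = 45.9°: √(L² − r² sin²θ) = 0.14691 m.
v = −0.0302·468.8·0.71813·[1 + 0.0302·0.69591/0.14691] = -11.623 m/s.
|v| = 11.623 m/s.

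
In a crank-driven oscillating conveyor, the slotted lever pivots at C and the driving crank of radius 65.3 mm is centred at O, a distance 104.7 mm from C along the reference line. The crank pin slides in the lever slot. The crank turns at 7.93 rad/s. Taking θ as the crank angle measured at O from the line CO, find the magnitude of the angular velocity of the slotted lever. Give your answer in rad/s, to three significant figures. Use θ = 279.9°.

ω = 7.93 rad/s
Crank pin A relative to C: A = (d + r cosθ, r sinθ); lever angle φ = atan2(r sinθ, d + r cosθ).
Differentiating tanφ: φ̇ = rω(d cosθ + r)/(d² + r² + 2dr cosθ).
d² + r² + 2dr cosθ = |CA|² = 0.0175771 m²;  d cosθ + r = +0.083301 m.
|ω_lever| = |0.0653·7.93·+0.083301| / 0.0175771 = 2.4541 rad/s.

2.45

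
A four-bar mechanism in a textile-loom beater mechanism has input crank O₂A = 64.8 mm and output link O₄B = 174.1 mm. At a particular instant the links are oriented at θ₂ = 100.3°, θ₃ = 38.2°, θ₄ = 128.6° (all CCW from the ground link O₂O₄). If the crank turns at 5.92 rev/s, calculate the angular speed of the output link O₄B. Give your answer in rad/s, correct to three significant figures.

ω₂ = 37.2 rad/s (from 5.92 rev/s).
Differentiating the loop-closure r₂e^{iθ₂}+r₃e^{iθ₃}=r₁+r₄e^{iθ₄} gives r₂ω₂e^{iθ₂}+r₃ω₃e^{iθ₃}=r₄ω₄e^{iθ₄}.
Eliminating the other unknown: ω₄ = r₂ω₂ sin(θ₂−θ₃) / [r₄ sin(θ₄−θ₃)].
Numerator sine = +0.88377; denominator sine = +0.99998.
Result = 0.0648·37.2·(+0.88377) / (0.1741·(+0.99998)) = +12.236 rad/s; magnitude 12.236 rad/s.

12.2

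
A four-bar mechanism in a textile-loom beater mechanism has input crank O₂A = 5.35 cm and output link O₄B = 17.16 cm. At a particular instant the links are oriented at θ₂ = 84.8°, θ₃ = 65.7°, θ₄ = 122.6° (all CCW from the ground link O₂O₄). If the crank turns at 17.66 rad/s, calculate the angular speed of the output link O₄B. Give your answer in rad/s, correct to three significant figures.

ω₂ = 17.66 rad/s
Differentiating the loop-closure r₂e^{iθ₂}+r₃e^{iθ₃}=r₁+r₄e^{iθ₄} gives r₂ω₂e^{iθ₂}+r₃ω₃e^{iθ₃}=r₄ω₄e^{iθ₄}.
Eliminating the other unknown: ω₄ = r₂ω₂ sin(θ₂−θ₃) / [r₄ sin(θ₄−θ₃)].
Numerator sine = +0.32722; denominator sine = +0.83772.
Result = 0.0535·17.66·(+0.32722) / (0.1716·(+0.83772)) = +2.1506 rad/s; magnitude 2.1506 rad/s.

2.15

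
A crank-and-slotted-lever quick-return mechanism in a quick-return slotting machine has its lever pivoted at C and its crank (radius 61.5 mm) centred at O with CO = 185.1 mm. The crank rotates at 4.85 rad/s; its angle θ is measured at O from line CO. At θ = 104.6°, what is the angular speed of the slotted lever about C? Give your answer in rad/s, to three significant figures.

0.137

ω = 4.85 rad/s
Crank pin A relative to C: A = (d + r cosθ, r sinθ); lever angle φ = atan2(r sinθ, d + r cosθ).
Differentiating tanφ: φ̇ = rω(d cosθ + r)/(d² + r² + 2dr cosθ).
d² + r² + 2dr cosθ = |CA|² = 0.0323053 m²;  d cosθ + r = +0.014842 m.
|ω_lever| = |0.0615·4.85·+0.014842| / 0.0323053 = 0.13704 rad/s.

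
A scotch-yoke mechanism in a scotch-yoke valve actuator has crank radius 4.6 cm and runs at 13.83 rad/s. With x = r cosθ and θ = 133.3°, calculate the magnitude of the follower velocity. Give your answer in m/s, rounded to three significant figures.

ω = 13.83 rad/s
x = r cosθ ⇒ ẋ = −rω sinθ.
|v| = rω|sinθ| = 0.046·13.83·|sin 133.3°| = 0.46299 m/s.

0.463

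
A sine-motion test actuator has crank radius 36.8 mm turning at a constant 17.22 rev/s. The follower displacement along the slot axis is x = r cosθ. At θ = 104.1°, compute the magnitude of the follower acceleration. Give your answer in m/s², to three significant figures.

ω = 108.2 rad/s (from 17.22 rev/s).
x = r cosθ ⇒ ẍ = −rω² cosθ (ω constant).
|a| = rω²|cosθ| = 0.0368·(108.2)²·|cos 104.1°| = 104.95 m/s².

105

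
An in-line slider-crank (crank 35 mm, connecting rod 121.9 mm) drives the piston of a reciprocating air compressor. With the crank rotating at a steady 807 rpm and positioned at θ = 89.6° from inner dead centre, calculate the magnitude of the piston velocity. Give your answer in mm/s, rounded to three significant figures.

2960

ω = 2π·807/60 = 84.51 rad/s
For an in-line slider-crank, x = r cosθ + √(L² − r² sin²θ), so v = −rω sinθ·[1 + r cosθ/√(L² − r² sin²θ)].
With r = 0.035 m, L = 0.1219 m, θ = 89.6°: √(L² − r² sin²θ) = 0.11677 m.
v = −0.035·84.51·0.99998·[1 + 0.035·0.00698/0.11677] = -2.9639 m/s.
|v| = 2.9639 m/s = 2963.9 mm/s.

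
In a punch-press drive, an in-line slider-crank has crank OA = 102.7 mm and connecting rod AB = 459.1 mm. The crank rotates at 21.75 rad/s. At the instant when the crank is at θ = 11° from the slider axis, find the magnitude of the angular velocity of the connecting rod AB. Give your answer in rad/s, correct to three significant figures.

ω = 21.75 rad/s
The rod makes angle φ with the slider axis where L sinφ = r sinθ; differentiating, L cosφ·φ̇ = r ω cosθ.
L cosφ = √(L² − r² sin²θ) = 0.45868 m.
|ω_rod| = r ω |cosθ| / √(L² − r² sin²θ) = 0.1027·21.75·0.98163/0.45868 = 4.7804 rad/s.

4.78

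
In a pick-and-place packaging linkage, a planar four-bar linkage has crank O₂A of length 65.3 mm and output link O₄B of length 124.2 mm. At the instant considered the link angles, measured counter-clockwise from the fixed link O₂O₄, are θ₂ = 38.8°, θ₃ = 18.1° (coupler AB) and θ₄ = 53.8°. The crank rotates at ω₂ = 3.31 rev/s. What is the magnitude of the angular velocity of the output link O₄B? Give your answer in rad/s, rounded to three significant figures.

6.62

ω₂ = 20.8 rad/s (from 3.31 rev/s).
Differentiating the loop-closure r₂e^{iθ₂}+r₃e^{iθ₃}=r₁+r₄e^{iθ₄} gives r₂ω₂e^{iθ₂}+r₃ω₃e^{iθ₃}=r₄ω₄e^{iθ₄}.
Eliminating the other unknown: ω₄ = r₂ω₂ sin(θ₂−θ₃) / [r₄ sin(θ₄−θ₃)].
Numerator sine = +0.35347; denominator sine = +0.58354.
Result = 0.0653·20.8·(+0.35347) / (0.1242·(+0.58354)) = +6.6235 rad/s; magnitude 6.6235 rad/s.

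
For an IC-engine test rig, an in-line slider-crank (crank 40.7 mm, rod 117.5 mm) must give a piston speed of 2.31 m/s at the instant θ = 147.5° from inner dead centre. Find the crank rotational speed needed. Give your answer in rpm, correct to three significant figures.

1440

For an in-line slider-crank, |v_piston| = rω|sinθ|·[1 + r cosθ/√(L² − r² sin²θ)].
With r = 0.0407 m, L = 0.1175 m, θ = 147.5°: the bracketed kinematic factor |dx/dθ| = 0.015366 m.
ω = v/|dx/dθ| = 2.31/0.015366 = 150.33 rad/s.
N = 60ω/(2π) = 1435.6 rpm.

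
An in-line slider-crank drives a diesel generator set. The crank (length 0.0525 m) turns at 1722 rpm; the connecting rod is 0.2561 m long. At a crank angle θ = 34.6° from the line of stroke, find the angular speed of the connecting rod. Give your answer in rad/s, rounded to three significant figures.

30.6

ω = 180.3 rad/s (converted from 1722 rpm).
The rod makes angle φ with the slider axis where L sinφ = r sinθ; differentiating, L cosφ·φ̇ = r ω cosθ.
L cosφ = √(L² − r² sin²θ) = 0.25436 m.
|ω_rod| = r ω |cosθ| / √(L² − r² sin²θ) = 0.0525·180.3·0.82314/0.25436 = 30.637 rad/s.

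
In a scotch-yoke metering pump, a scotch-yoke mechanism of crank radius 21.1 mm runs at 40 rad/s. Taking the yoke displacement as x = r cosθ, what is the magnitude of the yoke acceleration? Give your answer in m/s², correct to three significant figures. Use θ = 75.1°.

8.68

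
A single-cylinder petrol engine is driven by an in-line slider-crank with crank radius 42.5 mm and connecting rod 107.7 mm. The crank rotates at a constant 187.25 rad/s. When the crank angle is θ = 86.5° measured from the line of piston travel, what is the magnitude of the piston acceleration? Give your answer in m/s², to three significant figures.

544

ω = 187.2 rad/s
x(θ) = r cosθ + √(L² − r² sin²θ); with ω constant, a = ω²·d²x/dθ².
d²x/dθ² = −r cosθ − r²(cos2θ)/√u − r⁴ sin²2θ/(4u^{3/2}),  u = L² − r² sin²θ = 0.00979977 m².
Substituting r = 0.0425 m, L = 0.1077 m, θ = 86.5°: d²x/dθ² = +0.015503 m.
a = ω²·d²x/dθ² = (187.2)²·(+0.015503) = +543.58 m/s²;  |a| = 543.58 m/s².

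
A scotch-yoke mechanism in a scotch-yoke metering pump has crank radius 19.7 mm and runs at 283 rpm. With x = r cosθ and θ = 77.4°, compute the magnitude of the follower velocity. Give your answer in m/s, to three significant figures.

ω = 29.64 rad/s (from 283 rpm).
x = r cosθ ⇒ ẋ = −rω sinθ.
|v| = rω|sinθ| = 0.0197·29.64·|sin 77.4°| = 0.56976 m/s.

0.570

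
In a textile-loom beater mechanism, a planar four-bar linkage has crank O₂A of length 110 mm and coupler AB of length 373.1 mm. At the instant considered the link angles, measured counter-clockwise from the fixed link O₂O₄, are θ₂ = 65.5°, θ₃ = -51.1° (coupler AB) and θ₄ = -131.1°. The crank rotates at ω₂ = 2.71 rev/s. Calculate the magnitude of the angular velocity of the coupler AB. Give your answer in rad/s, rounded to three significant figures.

ω₂ = 17.03 rad/s (from 2.71 rev/s).
Differentiating the loop-closure r₂e^{iθ₂}+r₃e^{iθ₃}=r₁+r₄e^{iθ₄} gives r₂ω₂e^{iθ₂}+r₃ω₃e^{iθ₃}=r₄ω₄e^{iθ₄}.
Eliminating the other unknown: ω₃ = r₂ω₂ sin(θ₄−θ₂) / [r₃ sin(θ₃−θ₄)].
Numerator sine = +0.28569; denominator sine = +0.98481.
Result = 0.11·17.03·(+0.28569) / (0.3731·(+0.98481)) = +1.4563 rad/s; magnitude 1.4563 rad/s.

1.46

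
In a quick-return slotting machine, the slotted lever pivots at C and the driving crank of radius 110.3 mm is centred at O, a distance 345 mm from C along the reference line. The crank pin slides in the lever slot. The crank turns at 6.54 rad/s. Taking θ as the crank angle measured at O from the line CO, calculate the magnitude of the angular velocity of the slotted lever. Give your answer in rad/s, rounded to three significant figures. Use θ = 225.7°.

ω = 6.54 rad/s
Crank pin A relative to C: A = (d + r cosθ, r sinθ); lever angle φ = atan2(r sinθ, d + r cosθ).
Differentiating tanφ: φ̇ = rω(d cosθ + r)/(d² + r² + 2dr cosθ).
d² + r² + 2dr cosθ = |CA|² = 0.0780368 m²;  d cosθ + r = -0.13065 m.
|ω_lever| = |0.1103·6.54·-0.13065| / 0.0780368 = 1.2077 rad/s.

1.21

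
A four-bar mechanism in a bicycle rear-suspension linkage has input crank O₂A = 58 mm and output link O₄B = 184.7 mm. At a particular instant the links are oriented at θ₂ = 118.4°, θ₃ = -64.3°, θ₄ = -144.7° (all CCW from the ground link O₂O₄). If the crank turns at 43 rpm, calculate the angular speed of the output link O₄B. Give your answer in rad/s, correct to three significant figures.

0.0676

ω₂ = 4.503 rad/s (from 43 rpm).
Differentiating the loop-closure r₂e^{iθ₂}+r₃e^{iθ₃}=r₁+r₄e^{iθ₄} gives r₂ω₂e^{iθ₂}+r₃ω₃e^{iθ₃}=r₄ω₄e^{iθ₄}.
Eliminating the other unknown: ω₄ = r₂ω₂ sin(θ₂−θ₃) / [r₄ sin(θ₄−θ₃)].
Numerator sine = -0.04711; denominator sine = -0.98600.
Result = 0.058·4.503·(-0.04711) / (0.1847·(-0.98600)) = +0.067556 rad/s; magnitude 0.067556 rad/s.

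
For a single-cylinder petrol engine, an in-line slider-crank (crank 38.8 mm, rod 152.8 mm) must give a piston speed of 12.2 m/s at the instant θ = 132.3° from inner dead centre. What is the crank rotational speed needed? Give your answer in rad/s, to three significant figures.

515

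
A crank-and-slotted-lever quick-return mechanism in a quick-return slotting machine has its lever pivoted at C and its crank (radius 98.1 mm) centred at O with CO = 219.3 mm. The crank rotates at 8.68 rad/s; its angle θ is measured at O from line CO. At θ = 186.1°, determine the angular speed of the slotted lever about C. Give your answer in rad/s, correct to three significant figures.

6.84

ω = 8.68 rad/s
Crank pin A relative to C: A = (d + r cosθ, r sinθ); lever angle φ = atan2(r sinθ, d + r cosθ).
Differentiating tanφ: φ̇ = rω(d cosθ + r)/(d² + r² + 2dr cosθ).
d² + r² + 2dr cosθ = |CA|² = 0.0149331 m²;  d cosθ + r = -0.11996 m.
|ω_lever| = |0.0981·8.68·-0.11996| / 0.0149331 = 6.8402 rad/s.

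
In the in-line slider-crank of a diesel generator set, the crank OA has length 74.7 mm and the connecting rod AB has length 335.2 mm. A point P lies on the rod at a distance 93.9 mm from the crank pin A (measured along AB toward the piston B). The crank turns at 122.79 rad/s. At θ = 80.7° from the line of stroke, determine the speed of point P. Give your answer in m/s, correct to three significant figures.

9.21

ω = 122.8 rad/s.  Crank-pin speed |V_A| = rω = 9.1724 m/s, perpendicular to OA.
Rod angle: sinφ = −(r/L) sinθ ⇒ φ = -12.704°; ω_rod = −rω cosθ/√(L²−r²sin²θ) = -4.5331 rad/s.
V_P = V_A + ω_rod × AP, with AP = 0.0939 m along the rod.
Components: V_Px = −rω sinθ − a·ω_rod·sinφ = -9.1455 m/s;  V_Py = rω cosθ + a·ω_rod·cosφ = +1.0671 m/s.
|V_P| = √(V_Px² + V_Py²) = 9.2075 m/s.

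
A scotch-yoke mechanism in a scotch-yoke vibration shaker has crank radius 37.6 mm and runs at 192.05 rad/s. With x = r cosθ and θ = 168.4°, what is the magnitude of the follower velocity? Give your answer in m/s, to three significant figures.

ω = 192.1 rad/s
x = r cosθ ⇒ ẋ = −rω sinθ.
|v| = rω|sinθ| = 0.0376·192.1·|sin 168.4°| = 1.452 m/s.

1.45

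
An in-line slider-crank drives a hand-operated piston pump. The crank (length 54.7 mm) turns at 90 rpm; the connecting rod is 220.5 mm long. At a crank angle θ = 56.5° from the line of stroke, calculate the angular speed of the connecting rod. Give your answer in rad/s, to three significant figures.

1.32

ω = 9.425 rad/s (converted from 90 rpm).
The rod makes angle φ with the slider axis where L sinφ = r sinθ; differentiating, L cosφ·φ̇ = r ω cosθ.
L cosφ = √(L² − r² sin²θ) = 0.21573 m.
|ω_rod| = r ω |cosθ| / √(L² − r² sin²θ) = 0.0547·9.425·0.55194/0.21573 = 1.319 rad/s.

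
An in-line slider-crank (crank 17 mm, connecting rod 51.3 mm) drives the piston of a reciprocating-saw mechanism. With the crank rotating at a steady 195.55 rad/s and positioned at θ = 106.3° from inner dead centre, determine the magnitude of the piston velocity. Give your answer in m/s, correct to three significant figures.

ω = 195.6 rad/s
For an in-line slider-crank, x = r cosθ + √(L² − r² sin²θ), so v = −rω sinθ·[1 + r cosθ/√(L² − r² sin²θ)].
With r = 0.017 m, L = 0.0513 m, θ = 106.3°: √(L² − r² sin²θ) = 0.048636 m.
v = −0.017·195.6·0.95981·[1 + 0.017·-0.28067/0.048636] = -2.8777 m/s.
|v| = 2.8777 m/s.

2.88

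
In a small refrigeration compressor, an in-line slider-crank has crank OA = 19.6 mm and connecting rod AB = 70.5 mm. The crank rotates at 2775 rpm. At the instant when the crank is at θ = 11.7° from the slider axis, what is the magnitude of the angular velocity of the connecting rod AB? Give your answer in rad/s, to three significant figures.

ω = 290.6 rad/s (converted from 2775 rpm).
The rod makes angle φ with the slider axis where L sinφ = r sinθ; differentiating, L cosφ·φ̇ = r ω cosθ.
L cosφ = √(L² − r² sin²θ) = 0.070388 m.
|ω_rod| = r ω |cosθ| / √(L² − r² sin²θ) = 0.0196·290.6·0.97922/0.070388 = 79.238 rad/s.

79.2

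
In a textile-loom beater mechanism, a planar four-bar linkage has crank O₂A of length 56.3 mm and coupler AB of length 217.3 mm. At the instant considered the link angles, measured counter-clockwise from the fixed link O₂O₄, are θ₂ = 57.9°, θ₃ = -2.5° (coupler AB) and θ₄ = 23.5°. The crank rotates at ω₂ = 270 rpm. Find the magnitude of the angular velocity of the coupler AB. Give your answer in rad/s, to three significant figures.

9.44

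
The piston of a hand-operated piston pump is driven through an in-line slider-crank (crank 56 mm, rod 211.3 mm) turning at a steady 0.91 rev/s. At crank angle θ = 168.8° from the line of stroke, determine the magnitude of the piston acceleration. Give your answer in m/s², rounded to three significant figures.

ω = 2π·0.91 = 5.718 rad/s
x(θ) = r cosθ + √(L² − r² sin²θ); with ω constant, a = ω²·d²x/dθ².
d²x/dθ² = −r cosθ − r²(cos2θ)/√u − r⁴ sin²2θ/(4u^{3/2}),  u = L² − r² sin²θ = 0.0445294 m².
Substituting r = 0.056 m, L = 0.2113 m, θ = 168.8°: d²x/dθ² = +0.041156 m.
a = ω²·d²x/dθ² = (5.718)²·(+0.041156) = +1.3455 m/s²;  |a| = 1.3455 m/s².

1.35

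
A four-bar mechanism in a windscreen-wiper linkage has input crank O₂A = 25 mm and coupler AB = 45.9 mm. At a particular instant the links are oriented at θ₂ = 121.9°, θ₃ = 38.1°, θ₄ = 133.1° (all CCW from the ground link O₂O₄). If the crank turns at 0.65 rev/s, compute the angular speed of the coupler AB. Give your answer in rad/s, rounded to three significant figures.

0.434

ω₂ = 4.084 rad/s (from 0.65 rev/s).
Differentiating the loop-closure r₂e^{iθ₂}+r₃e^{iθ₃}=r₁+r₄e^{iθ₄} gives r₂ω₂e^{iθ₂}+r₃ω₃e^{iθ₃}=r₄ω₄e^{iθ₄}.
Eliminating the other unknown: ω₃ = r₂ω₂ sin(θ₄−θ₂) / [r₃ sin(θ₃−θ₄)].
Numerator sine = +0.19423; denominator sine = -0.99619.
Result = 0.025·4.084·(+0.19423) / (0.0459·(-0.99619)) = -0.43371 rad/s; magnitude 0.43371 rad/s.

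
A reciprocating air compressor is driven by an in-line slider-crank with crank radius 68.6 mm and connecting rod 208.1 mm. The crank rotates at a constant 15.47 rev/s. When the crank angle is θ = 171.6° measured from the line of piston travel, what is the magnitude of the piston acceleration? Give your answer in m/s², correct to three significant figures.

436

ω = 2π·15.5 = 97.2 rad/s
x(θ) = r cosθ + √(L² − r² sin²θ); with ω constant, a = ω²·d²x/dθ².
d²x/dθ² = −r cosθ − r²(cos2θ)/√u − r⁴ sin²2θ/(4u^{3/2}),  u = L² − r² sin²θ = 0.0432052 m².
Substituting r = 0.0686 m, L = 0.2081 m, θ = 171.6°: d²x/dθ² = +0.046139 m.
a = ω²·d²x/dθ² = (97.2)²·(+0.046139) = +435.92 m/s²;  |a| = 435.92 m/s².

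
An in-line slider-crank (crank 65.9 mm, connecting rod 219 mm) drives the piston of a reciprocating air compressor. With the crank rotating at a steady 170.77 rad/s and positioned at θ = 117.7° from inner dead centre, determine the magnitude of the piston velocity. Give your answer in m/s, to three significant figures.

ω = 170.8 rad/s
For an in-line slider-crank, x = r cosθ + √(L² − r² sin²θ), so v = −rω sinθ·[1 + r cosθ/√(L² − r² sin²θ)].
With r = 0.0659 m, L = 0.219 m, θ = 117.7°: √(L² − r² sin²θ) = 0.21108 m.
v = −0.0659·170.8·0.88539·[1 + 0.0659·-0.46484/0.21108] = -8.518 m/s.
|v| = 8.518 m/s.

8.52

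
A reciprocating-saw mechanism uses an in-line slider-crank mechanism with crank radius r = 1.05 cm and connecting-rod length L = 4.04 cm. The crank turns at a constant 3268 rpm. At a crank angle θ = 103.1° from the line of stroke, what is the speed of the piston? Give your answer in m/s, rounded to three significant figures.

3.29

ω = 2π·3268/60 = 342.2 rad/s
For an in-line slider-crank, x = r cosθ + √(L² − r² sin²θ), so v = −rω sinθ·[1 + r cosθ/√(L² − r² sin²θ)].
With r = 0.0105 m, L = 0.0404 m, θ = 103.1°: √(L² − r² sin²θ) = 0.039084 m.
v = −0.0105·342.2·0.97398·[1 + 0.0105·-0.22665/0.039084] = -3.2867 m/s.
|v| = 3.2867 m/s.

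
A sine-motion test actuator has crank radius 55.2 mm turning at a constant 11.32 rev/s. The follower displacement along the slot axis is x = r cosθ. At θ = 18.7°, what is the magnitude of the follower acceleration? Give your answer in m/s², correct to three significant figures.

265

ω = 71.13 rad/s (from 11.32 rev/s).
x = r cosθ ⇒ ẍ = −rω² cosθ (ω constant).
|a| = rω²|cosθ| = 0.0552·(71.13)²·|cos 18.7°| = 264.51 m/s².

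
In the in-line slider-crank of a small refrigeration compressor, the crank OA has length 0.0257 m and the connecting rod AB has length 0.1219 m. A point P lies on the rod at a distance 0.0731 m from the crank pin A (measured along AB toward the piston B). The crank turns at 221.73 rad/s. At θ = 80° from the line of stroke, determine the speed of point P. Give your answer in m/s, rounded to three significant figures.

5.75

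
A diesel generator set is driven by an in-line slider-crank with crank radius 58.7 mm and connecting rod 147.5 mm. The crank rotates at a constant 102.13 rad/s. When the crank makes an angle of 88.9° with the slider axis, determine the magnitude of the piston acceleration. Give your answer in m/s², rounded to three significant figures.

254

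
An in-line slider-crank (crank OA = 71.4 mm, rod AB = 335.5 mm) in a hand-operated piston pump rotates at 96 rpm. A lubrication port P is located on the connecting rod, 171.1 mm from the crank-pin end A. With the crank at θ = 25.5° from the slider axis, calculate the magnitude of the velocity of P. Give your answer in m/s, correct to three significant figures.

ω = 10.05 rad/s.  Crank-pin speed |V_A| = rω = 0.71779 m/s, perpendicular to OA.
Rod angle: sinφ = −(r/L) sinθ ⇒ φ = -5.257°; ω_rod = −rω cosθ/√(L²−r²sin²θ) = -1.9392 rad/s.
V_P = V_A + ω_rod × AP, with AP = 0.1711 m along the rod.
Components: V_Px = −rω sinθ − a·ω_rod·sinφ = -0.33942 m/s;  V_Py = rω cosθ + a·ω_rod·cosφ = +0.31746 m/s.
|V_P| = √(V_Px² + V_Py²) = 0.46474 m/s.

0.465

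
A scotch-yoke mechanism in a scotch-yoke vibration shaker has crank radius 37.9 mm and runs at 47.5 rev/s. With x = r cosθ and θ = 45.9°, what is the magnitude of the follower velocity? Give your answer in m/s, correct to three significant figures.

ω = 298.5 rad/s (from 47.5 rev/s).
x = r cosθ ⇒ ẋ = −rω sinθ.
|v| = rω|sinθ| = 0.0379·298.5·|sin 45.9°| = 8.1229 m/s.

8.12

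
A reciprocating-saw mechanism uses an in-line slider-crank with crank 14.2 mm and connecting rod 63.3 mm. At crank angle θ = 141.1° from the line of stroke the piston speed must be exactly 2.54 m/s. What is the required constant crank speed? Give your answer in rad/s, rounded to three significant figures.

346

For an in-line slider-crank, |v_piston| = rω|sinθ|·[1 + r cosθ/√(L² − r² sin²θ)].
With r = 0.0142 m, L = 0.0633 m, θ = 141.1°: the bracketed kinematic factor |dx/dθ| = 0.0073446 m.
ω = v/|dx/dθ| = 2.54/0.0073446 = 345.83 rad/s.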